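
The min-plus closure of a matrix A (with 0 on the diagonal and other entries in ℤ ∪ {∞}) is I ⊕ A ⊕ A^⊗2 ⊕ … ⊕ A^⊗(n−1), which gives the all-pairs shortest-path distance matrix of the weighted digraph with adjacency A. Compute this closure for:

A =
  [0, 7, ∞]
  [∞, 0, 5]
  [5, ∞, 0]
Closure =
  [0, 7, 12]
  [10, 0, 5]
  [5, 12, 0]

This is the Floyd-Warshall all-pairs shortest-path computation. For each intermediate vertex k = 0, 1, …, 2, update dist[i][j] ← min(dist[i][j], dist[i][k] + dist[k][j]). The final matrix gives, for each (i, j), the minimum total weight of any directed path from i to j (possibly empty when i = j).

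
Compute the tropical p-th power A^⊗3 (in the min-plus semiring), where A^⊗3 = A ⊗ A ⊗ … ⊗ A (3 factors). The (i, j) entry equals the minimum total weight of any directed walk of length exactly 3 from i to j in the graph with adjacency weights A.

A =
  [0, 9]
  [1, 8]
A^⊗3 =
  [0, 9]
  [1, 10]

Each entry (A^⊗3)_ij equals the minimum over all length-3 walks i = v_0 → v_1 → … → v_3 = j of Σ_t A[v_t][v_{t+1}]. For example, for (i, j) = (0, 1) we minimise over 4 possible intermediate vertex sequences; the minimum is 9, attained along the walk 0 → 0 → 0 → 1.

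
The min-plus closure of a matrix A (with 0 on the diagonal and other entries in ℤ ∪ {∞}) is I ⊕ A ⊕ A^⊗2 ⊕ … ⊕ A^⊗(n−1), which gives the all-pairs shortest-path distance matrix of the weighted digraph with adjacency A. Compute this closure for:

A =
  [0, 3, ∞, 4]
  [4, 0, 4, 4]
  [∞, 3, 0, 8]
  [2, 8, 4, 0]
Closure =
  [0, 3, 7, 4]
  [4, 0, 4, 4]
  [7, 3, 0, 7]
  [2, 5, 4, 0]

This is the Floyd-Warshall all-pairs shortest-path computation. For each intermediate vertex k = 0, 1, …, 3, update dist[i][j] ← min(dist[i][j], dist[i][k] + dist[k][j]). The final matrix gives, for each (i, j), the minimum total weight of any directed path from i to j (possibly empty when i = j).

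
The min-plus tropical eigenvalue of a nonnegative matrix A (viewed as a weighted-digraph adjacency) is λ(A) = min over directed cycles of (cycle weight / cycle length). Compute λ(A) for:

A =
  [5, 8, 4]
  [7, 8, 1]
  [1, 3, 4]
λ(A) = 2

Enumerate directed cycles and compute their means (weight / length). Sample:
  cycle 0 → 0: weight = 5, length = 1, mean = 5/1 ≈ 5.000
  cycle 1 → 1: weight = 8, length = 1, mean = 8/1 ≈ 8.000
  cycle 2 → 2: weight = 4, length = 1, mean = 4/1 ≈ 4.000
  cycle 0 → 1 → 0: weight = 15, length = 2, mean = 15/2 ≈ 7.500
  cycle 0 → 2 → 0: weight = 5, length = 2, mean = 5/2 ≈ 2.500
  cycle 1 → 0 → 1: weight = 15, length = 2, mean = 15/2 ≈ 7.500
Minimum mean = 2.000, attained e.g. along the cycle 1 → 2 → 1 with weight 4 and length 2. So λ(A) = 4/2 = 2.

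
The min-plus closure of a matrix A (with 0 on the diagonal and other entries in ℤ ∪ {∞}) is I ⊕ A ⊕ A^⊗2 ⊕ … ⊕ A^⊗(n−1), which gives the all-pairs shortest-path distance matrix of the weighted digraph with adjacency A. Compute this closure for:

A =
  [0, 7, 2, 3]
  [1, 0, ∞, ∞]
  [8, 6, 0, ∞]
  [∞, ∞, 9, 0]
Closure =
  [0, 7, 2, 3]
  [1, 0, 3, 4]
  [7, 6, 0, 10]
  [16, 15, 9, 0]

This is the Floyd-Warshall all-pairs shortest-path computation. For each intermediate vertex k = 0, 1, …, 3, update dist[i][j] ← min(dist[i][j], dist[i][k] + dist[k][j]). The final matrix gives, for each (i, j), the minimum total weight of any directed path from i to j (possibly empty when i = j).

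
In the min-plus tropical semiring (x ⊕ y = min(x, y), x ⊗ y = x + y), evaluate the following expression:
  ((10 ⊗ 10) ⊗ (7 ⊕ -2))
((10 ⊗ 10) ⊗ (7 ⊕ -2)) = 18

Expand innermost to outermost. Recall ⊕ takes the minimum of its arguments and ⊗ takes their sum. Working out the expression ((10 ⊗ 10) ⊗ (7 ⊕ -2)) gives 18.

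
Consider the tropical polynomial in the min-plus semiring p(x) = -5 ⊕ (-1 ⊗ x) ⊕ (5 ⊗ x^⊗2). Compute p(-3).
p(-3) = -5

A tropical monomial a ⊗ x^⊗i evaluates to a + i · x. Evaluating each term at x = -3:
  Term 0 contributes -5 + 0 · -3 = -5
  Term 1 contributes -1 + 1 · -3 = -4
  Term 2 contributes 5 + 2 · -3 = -1
p(-3) = ⊕ of these = min[-5, -4, -1] = -5.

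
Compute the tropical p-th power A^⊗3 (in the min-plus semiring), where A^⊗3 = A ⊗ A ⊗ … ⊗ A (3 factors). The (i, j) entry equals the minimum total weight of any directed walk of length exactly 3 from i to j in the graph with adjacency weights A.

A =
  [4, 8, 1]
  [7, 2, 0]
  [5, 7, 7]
A^⊗3 =
  [10, 10, 7]
  [7, 6, 4]
  [11, 11, 9]

Each entry (A^⊗3)_ij equals the minimum over all length-3 walks i = v_0 → v_1 → … → v_3 = j of Σ_t A[v_t][v_{t+1}]. For example, for (i, j) = (0, 2) we minimise over 9 possible intermediate vertex sequences; the minimum is 7, attained along the walk 0 → 2 → 0 → 2.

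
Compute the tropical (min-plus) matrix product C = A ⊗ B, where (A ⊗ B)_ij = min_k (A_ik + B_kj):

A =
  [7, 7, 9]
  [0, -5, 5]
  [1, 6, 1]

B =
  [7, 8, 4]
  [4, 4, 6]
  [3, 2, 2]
A ⊗ B =
  [11, 11, 11]
  [-1, -1, 1]
  [4, 3, 3]

Apply the min-plus product entry-by-entry:
  C[0][0] = min over k of (A[0][0] + B[0][0] = 7 + 7 = 14, A[0][1] + B[1][0] = 7 + 4 = 11, A[0][2] + B[2][0] = 9 + 3 = 12) = 11 (attained at k = 1)
  C[0][1] = min over k of (A[0][0] + B[0][1] = 7 + 8 = 15, A[0][1] + B[1][1] = 7 + 4 = 11, A[0][2] + B[2][1] = 9 + 2 = 11) = 11 (attained at k = 1)
  C[0][2] = min over k of (A[0][0] + B[0][2] = 7 + 4 = 11, A[0][1] + B[1][2] = 7 + 6 = 13, A[0][2] + B[2][2] = 9 + 2 = 11) = 11 (attained at k = 0)
  C[1][0] = min over k of (A[1][0] + B[0][0] = 0 + 7 = 7, A[1][1] + B[1][0] = -5 + 4 = -1, A[1][2] + B[2][0] = 5 + 3 = 8) = -1 (attained at k = 1)
  C[1][1] = min over k of (A[1][0] + B[0][1] = 0 + 8 = 8, A[1][1] + B[1][1] = -5 + 4 = -1, A[1][2] + B[2][1] = 5 + 2 = 7) = -1 (attained at k = 1)
  C[1][2] = min over k of (A[1][0] + B[0][2] = 0 + 4 = 4, A[1][1] + B[1][2] = -5 + 6 = 1, A[1][2] + B[2][2] = 5 + 2 = 7) = 1 (attained at k = 1)
  C[2][0] = min over k of (A[2][0] + B[0][0] = 1 + 7 = 8, A[2][1] + B[1][0] = 6 + 4 = 10, A[2][2] + B[2][0] = 1 + 3 = 4) = 4 (attained at k = 2)
  C[2][1] = min over k of (A[2][0] + B[0][1] = 1 + 8 = 9, A[2][1] + B[1][1] = 6 + 4 = 10, A[2][2] + B[2][1] = 1 + 2 = 3) = 3 (attained at k = 2)
  C[2][2] = min over k of (A[2][0] + B[0][2] = 1 + 4 = 5, A[2][1] + B[1][2] = 6 + 6 = 12, A[2][2] + B[2][2] = 1 + 2 = 3) = 3 (attained at k = 2)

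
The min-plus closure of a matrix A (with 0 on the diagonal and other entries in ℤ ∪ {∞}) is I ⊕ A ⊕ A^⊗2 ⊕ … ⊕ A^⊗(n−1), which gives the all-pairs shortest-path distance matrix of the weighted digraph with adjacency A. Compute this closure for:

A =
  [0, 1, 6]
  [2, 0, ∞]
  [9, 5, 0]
Closure =
  [0, 1, 6]
  [2, 0, 8]
  [7, 5, 0]

This is the Floyd-Warshall all-pairs shortest-path computation. For each intermediate vertex k = 0, 1, …, 2, update dist[i][j] ← min(dist[i][j], dist[i][k] + dist[k][j]). The final matrix gives, for each (i, j), the minimum total weight of any directed path from i to j (possibly empty when i = j).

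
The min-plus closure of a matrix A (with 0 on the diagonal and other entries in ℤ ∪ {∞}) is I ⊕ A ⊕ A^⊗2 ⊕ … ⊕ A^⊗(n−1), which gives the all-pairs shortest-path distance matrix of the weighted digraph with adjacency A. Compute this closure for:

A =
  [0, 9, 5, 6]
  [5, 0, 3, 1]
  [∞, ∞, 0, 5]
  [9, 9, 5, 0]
Closure =
  [0, 9, 5, 6]
  [5, 0, 3, 1]
  [14, 14, 0, 5]
  [9, 9, 5, 0]

This is the Floyd-Warshall all-pairs shortest-path computation. For each intermediate vertex k = 0, 1, …, 3, update dist[i][j] ← min(dist[i][j], dist[i][k] + dist[k][j]). The final matrix gives, for each (i, j), the minimum total weight of any directed path from i to j (possibly empty when i = j).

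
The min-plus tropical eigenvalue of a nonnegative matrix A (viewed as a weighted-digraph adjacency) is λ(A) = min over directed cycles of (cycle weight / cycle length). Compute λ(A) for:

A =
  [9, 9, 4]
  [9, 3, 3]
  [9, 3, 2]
λ(A) = 2

Enumerate directed cycles and compute their means (weight / length). Sample:
  cycle 0 → 0: weight = 9, length = 1, mean = 9/1 ≈ 9.000
  cycle 1 → 1: weight = 3, length = 1, mean = 3/1 ≈ 3.000
  cycle 2 → 2: weight = 2, length = 1, mean = 2/1 ≈ 2.000
  cycle 0 → 1 → 0: weight = 18, length = 2, mean = 18/2 ≈ 9.000
  cycle 0 → 2 → 0: weight = 13, length = 2, mean = 13/2 ≈ 6.500
  cycle 1 → 0 → 1: weight = 18, length = 2, mean = 18/2 ≈ 9.000
Minimum mean = 2.000, attained e.g. along the cycle 2 → 2 with weight 2 and length 1. So λ(A) = 2/1 = 2.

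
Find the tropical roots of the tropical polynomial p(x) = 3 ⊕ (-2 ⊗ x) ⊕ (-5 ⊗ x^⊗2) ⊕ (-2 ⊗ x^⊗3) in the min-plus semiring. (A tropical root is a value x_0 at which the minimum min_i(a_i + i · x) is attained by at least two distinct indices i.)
Roots: {-3, 3, 5}

Each tropical root is a break point of the lower envelope of the lines y = a_i + i · x (there are 4 lines, with slopes 0, 1, ..., 3). Only the lines that attain the minimum somewhere contribute to roots; other lines are dominated. Here the surviving (envelope) indices are i = 3, i = 2, i = 1, i = 0.
Intersections between consecutive envelope lines give the roots: for adjacent envelope indices i < j the intersection is x = (a_i − a_j) / (j − i). Reading off the sorted break points: {-3, 3, 5}.
Verification: at each break x_0, at least two indices attain the minimum of min_i(a_i + i · x_0).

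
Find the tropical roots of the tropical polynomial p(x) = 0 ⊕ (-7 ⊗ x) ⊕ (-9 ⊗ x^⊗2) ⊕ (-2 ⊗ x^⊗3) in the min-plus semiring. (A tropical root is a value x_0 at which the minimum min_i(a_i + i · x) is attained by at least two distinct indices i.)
Roots: {-7, 2, 7}

Each tropical root is a break point of the lower envelope of the lines y = a_i + i · x (there are 4 lines, with slopes 0, 1, ..., 3). Only the lines that attain the minimum somewhere contribute to roots; other lines are dominated. Here the surviving (envelope) indices are i = 3, i = 2, i = 1, i = 0.
Intersections between consecutive envelope lines give the roots: for adjacent envelope indices i < j the intersection is x = (a_i − a_j) / (j − i). Reading off the sorted break points: {-7, 2, 7}.
Verification: at each break x_0, at least two indices attain the minimum of min_i(a_i + i · x_0).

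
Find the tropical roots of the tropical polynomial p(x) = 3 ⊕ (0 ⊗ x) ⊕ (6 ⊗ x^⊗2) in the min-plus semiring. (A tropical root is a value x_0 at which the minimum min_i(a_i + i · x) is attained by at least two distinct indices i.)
Roots: {-6, 3}

Each tropical root is a break point of the lower envelope of the lines y = a_i + i · x (there are 3 lines, with slopes 0, 1, ..., 2). Only the lines that attain the minimum somewhere contribute to roots; other lines are dominated. Here the surviving (envelope) indices are i = 2, i = 1, i = 0.
Intersections between consecutive envelope lines give the roots: for adjacent envelope indices i < j the intersection is x = (a_i − a_j) / (j − i). Reading off the sorted break points: {-6, 3}.
Verification: at each break x_0, at least two indices attain the minimum of min_i(a_i + i · x_0).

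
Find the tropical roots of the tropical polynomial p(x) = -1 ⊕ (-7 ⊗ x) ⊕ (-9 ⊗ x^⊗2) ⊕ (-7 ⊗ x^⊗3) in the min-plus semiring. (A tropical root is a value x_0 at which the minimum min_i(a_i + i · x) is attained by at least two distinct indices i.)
Roots: {-2, 2, 6}

Each tropical root is a break point of the lower envelope of the lines y = a_i + i · x (there are 4 lines, with slopes 0, 1, ..., 3). Only the lines that attain the minimum somewhere contribute to roots; other lines are dominated. Here the surviving (envelope) indices are i = 3, i = 2, i = 1, i = 0.
Intersections between consecutive envelope lines give the roots: for adjacent envelope indices i < j the intersection is x = (a_i − a_j) / (j − i). Reading off the sorted break points: {-2, 2, 6}.
Verification: at each break x_0, at least two indices attain the minimum of min_i(a_i + i · x_0).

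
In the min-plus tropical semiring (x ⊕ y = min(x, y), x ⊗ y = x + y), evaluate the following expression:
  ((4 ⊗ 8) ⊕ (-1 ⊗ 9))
((4 ⊗ 8) ⊕ (-1 ⊗ 9)) = 8

Expand innermost to outermost. Recall ⊕ takes the minimum of its arguments and ⊗ takes their sum. Working out the expression ((4 ⊗ 8) ⊕ (-1 ⊗ 9)) gives 8.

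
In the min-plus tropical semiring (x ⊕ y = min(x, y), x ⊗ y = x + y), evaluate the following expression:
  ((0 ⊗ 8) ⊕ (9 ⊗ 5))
((0 ⊗ 8) ⊕ (9 ⊗ 5)) = 8

Expand innermost to outermost. Recall ⊕ takes the minimum of its arguments and ⊗ takes their sum. Working out the expression ((0 ⊗ 8) ⊕ (9 ⊗ 5)) gives 8.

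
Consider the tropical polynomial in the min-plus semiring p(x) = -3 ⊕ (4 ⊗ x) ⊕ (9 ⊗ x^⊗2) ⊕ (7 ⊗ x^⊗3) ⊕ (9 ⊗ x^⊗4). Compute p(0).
p(0) = -3

A tropical monomial a ⊗ x^⊗i evaluates to a + i · x. Evaluating each term at x = 0:
  Term 0 contributes -3 + 0 · 0 = -3
  Term 1 contributes 4 + 1 · 0 = 4
  Term 2 contributes 9 + 2 · 0 = 9
  Term 3 contributes 7 + 3 · 0 = 7
  Term 4 contributes 9 + 4 · 0 = 9
p(0) = ⊕ of these = min[-3, 4, 9, 7, 9] = -3.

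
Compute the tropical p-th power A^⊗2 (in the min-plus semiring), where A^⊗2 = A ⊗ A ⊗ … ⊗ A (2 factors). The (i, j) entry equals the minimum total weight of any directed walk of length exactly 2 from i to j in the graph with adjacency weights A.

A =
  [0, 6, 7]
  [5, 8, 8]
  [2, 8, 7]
A^⊗2 =
  [0, 6, 7]
  [5, 11, 12]
  [2, 8, 9]

Each entry (A^⊗2)_ij equals the minimum over all length-2 walks i = v_0 → v_1 → … → v_2 = j of Σ_t A[v_t][v_{t+1}]. For example, for (i, j) = (0, 2) we minimise over 3 possible intermediate vertex sequences; the minimum is 7, attained along the walk 0 → 0 → 2.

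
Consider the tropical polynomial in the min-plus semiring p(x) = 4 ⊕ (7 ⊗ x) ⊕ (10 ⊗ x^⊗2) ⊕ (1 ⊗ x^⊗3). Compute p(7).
p(7) = 4

A tropical monomial a ⊗ x^⊗i evaluates to a + i · x. Evaluating each term at x = 7:
  Term 0 contributes 4 + 0 · 7 = 4
  Term 1 contributes 7 + 1 · 7 = 14
  Term 2 contributes 10 + 2 · 7 = 24
  Term 3 contributes 1 + 3 · 7 = 22
p(7) = ⊕ of these = min[4, 14, 24, 22] = 4.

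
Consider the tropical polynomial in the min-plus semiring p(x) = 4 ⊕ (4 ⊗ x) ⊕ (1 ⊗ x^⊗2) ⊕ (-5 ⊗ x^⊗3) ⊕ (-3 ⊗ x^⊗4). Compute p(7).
p(7) = 4

A tropical monomial a ⊗ x^⊗i evaluates to a + i · x. Evaluating each term at x = 7:
  Term 0 contributes 4 + 0 · 7 = 4
  Term 1 contributes 4 + 1 · 7 = 11
  Term 2 contributes 1 + 2 · 7 = 15
  Term 3 contributes -5 + 3 · 7 = 16
  Term 4 contributes -3 + 4 · 7 = 25
p(7) = ⊕ of these = min[4, 11, 15, 16, 25] = 4.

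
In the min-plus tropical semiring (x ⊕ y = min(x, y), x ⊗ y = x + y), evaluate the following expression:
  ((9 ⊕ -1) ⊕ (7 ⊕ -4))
((9 ⊕ -1) ⊕ (7 ⊕ -4)) = -4

Expand innermost to outermost. Recall ⊕ takes the minimum of its arguments and ⊗ takes their sum. Working out the expression ((9 ⊕ -1) ⊕ (7 ⊕ -4)) gives -4.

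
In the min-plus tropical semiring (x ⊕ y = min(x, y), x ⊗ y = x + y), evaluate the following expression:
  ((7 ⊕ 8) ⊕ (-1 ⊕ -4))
((7 ⊕ 8) ⊕ (-1 ⊕ -4)) = -4

Expand innermost to outermost. Recall ⊕ takes the minimum of its arguments and ⊗ takes their sum. Working out the expression ((7 ⊕ 8) ⊕ (-1 ⊕ -4)) gives -4.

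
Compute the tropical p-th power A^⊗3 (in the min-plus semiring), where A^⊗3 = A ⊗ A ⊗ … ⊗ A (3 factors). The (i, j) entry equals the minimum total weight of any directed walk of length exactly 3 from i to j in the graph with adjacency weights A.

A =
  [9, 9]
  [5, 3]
A^⊗3 =
  [17, 15]
  [11, 9]

Each entry (A^⊗3)_ij equals the minimum over all length-3 walks i = v_0 → v_1 → … → v_3 = j of Σ_t A[v_t][v_{t+1}]. For example, for (i, j) = (0, 1) we minimise over 4 possible intermediate vertex sequences; the minimum is 15, attained along the walk 0 → 1 → 1 → 1.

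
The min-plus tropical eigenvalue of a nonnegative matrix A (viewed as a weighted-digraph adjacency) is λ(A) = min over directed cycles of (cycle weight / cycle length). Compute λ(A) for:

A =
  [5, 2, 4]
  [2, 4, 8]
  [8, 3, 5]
λ(A) = 2

Enumerate directed cycles and compute their means (weight / length). Sample:
  cycle 0 → 0: weight = 5, length = 1, mean = 5/1 ≈ 5.000
  cycle 1 → 1: weight = 4, length = 1, mean = 4/1 ≈ 4.000
  cycle 2 → 2: weight = 5, length = 1, mean = 5/1 ≈ 5.000
  cycle 0 → 1 → 0: weight = 4, length = 2, mean = 4/2 ≈ 2.000
  cycle 0 → 2 → 0: weight = 12, length = 2, mean = 12/2 ≈ 6.000
  cycle 1 → 0 → 1: weight = 4, length = 2, mean = 4/2 ≈ 2.000
Minimum mean = 2.000, attained e.g. along the cycle 0 → 1 → 0 with weight 4 and length 2. So λ(A) = 4/2 = 2.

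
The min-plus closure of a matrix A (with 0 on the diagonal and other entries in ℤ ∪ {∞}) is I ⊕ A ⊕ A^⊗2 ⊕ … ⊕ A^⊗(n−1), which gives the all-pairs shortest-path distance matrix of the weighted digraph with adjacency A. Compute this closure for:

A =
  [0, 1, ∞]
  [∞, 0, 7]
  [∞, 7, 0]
Closure =
  [0, 1, 8]
  [∞, 0, 7]
  [∞, 7, 0]

This is the Floyd-Warshall all-pairs shortest-path computation. For each intermediate vertex k = 0, 1, …, 2, update dist[i][j] ← min(dist[i][j], dist[i][k] + dist[k][j]). The final matrix gives, for each (i, j), the minimum total weight of any directed path from i to j (possibly empty when i = j).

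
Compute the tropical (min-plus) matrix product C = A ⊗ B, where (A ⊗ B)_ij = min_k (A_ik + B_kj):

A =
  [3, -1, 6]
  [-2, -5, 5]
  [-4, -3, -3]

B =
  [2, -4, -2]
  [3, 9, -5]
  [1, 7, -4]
A ⊗ B =
  [2, -1, -6]
  [-2, -6, -10]
  [-2, -8, -8]

Apply the min-plus product entry-by-entry:
  C[0][0] = min over k of (A[0][0] + B[0][0] = 3 + 2 = 5, A[0][1] + B[1][0] = -1 + 3 = 2, A[0][2] + B[2][0] = 6 + 1 = 7) = 2 (attained at k = 1)
  C[0][1] = min over k of (A[0][0] + B[0][1] = 3 + -4 = -1, A[0][1] + B[1][1] = -1 + 9 = 8, A[0][2] + B[2][1] = 6 + 7 = 13) = -1 (attained at k = 0)
  C[0][2] = min over k of (A[0][0] + B[0][2] = 3 + -2 = 1, A[0][1] + B[1][2] = -1 + -5 = -6, A[0][2] + B[2][2] = 6 + -4 = 2) = -6 (attained at k = 1)
  C[1][0] = min over k of (A[1][0] + B[0][0] = -2 + 2 = 0, A[1][1] + B[1][0] = -5 + 3 = -2, A[1][2] + B[2][0] = 5 + 1 = 6) = -2 (attained at k = 1)
  C[1][1] = min over k of (A[1][0] + B[0][1] = -2 + -4 = -6, A[1][1] + B[1][1] = -5 + 9 = 4, A[1][2] + B[2][1] = 5 + 7 = 12) = -6 (attained at k = 0)
  C[1][2] = min over k of (A[1][0] + B[0][2] = -2 + -2 = -4, A[1][1] + B[1][2] = -5 + -5 = -10, A[1][2] + B[2][2] = 5 + -4 = 1) = -10 (attained at k = 1)
  C[2][0] = min over k of (A[2][0] + B[0][0] = -4 + 2 = -2, A[2][1] + B[1][0] = -3 + 3 = 0, A[2][2] + B[2][0] = -3 + 1 = -2) = -2 (attained at k = 0)
  C[2][1] = min over k of (A[2][0] + B[0][1] = -4 + -4 = -8, A[2][1] + B[1][1] = -3 + 9 = 6, A[2][2] + B[2][1] = -3 + 7 = 4) = -8 (attained at k = 0)
  C[2][2] = min over k of (A[2][0] + B[0][2] = -4 + -2 = -6, A[2][1] + B[1][2] = -3 + -5 = -8, A[2][2] + B[2][2] = -3 + -4 = -7) = -8 (attained at k = 1)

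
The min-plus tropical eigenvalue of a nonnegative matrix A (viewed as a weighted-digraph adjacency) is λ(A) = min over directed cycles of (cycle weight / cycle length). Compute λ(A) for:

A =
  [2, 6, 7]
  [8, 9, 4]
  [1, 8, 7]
λ(A) = 2

Enumerate directed cycles and compute their means (weight / length). Sample:
  cycle 0 → 0: weight = 2, length = 1, mean = 2/1 ≈ 2.000
  cycle 1 → 1: weight = 9, length = 1, mean = 9/1 ≈ 9.000
  cycle 2 → 2: weight = 7, length = 1, mean = 7/1 ≈ 7.000
  cycle 0 → 1 → 0: weight = 14, length = 2, mean = 14/2 ≈ 7.000
  cycle 0 → 2 → 0: weight = 8, length = 2, mean = 8/2 ≈ 4.000
  cycle 1 → 0 → 1: weight = 14, length = 2, mean = 14/2 ≈ 7.000
Minimum mean = 2.000, attained e.g. along the cycle 0 → 0 with weight 2 and length 1. So λ(A) = 2/1 = 2.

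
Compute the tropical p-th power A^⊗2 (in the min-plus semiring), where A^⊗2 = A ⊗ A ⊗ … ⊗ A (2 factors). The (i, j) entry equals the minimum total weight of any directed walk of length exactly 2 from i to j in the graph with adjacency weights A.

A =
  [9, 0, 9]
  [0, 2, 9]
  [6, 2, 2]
A^⊗2 =
  [0, 2, 9]
  [2, 0, 9]
  [2, 4, 4]

Each entry (A^⊗2)_ij equals the minimum over all length-2 walks i = v_0 → v_1 → … → v_2 = j of Σ_t A[v_t][v_{t+1}]. For example, for (i, j) = (0, 2) we minimise over 3 possible intermediate vertex sequences; the minimum is 9, attained along the walk 0 → 1 → 2.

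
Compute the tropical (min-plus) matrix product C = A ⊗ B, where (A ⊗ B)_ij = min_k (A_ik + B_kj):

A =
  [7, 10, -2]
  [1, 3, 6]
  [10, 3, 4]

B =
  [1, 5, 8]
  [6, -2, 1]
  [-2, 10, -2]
A ⊗ B =
  [-4, 8, -4]
  [2, 1, 4]
  [2, 1, 2]

Apply the min-plus product entry-by-entry:
  C[0][0] = min over k of (A[0][0] + B[0][0] = 7 + 1 = 8, A[0][1] + B[1][0] = 10 + 6 = 16, A[0][2] + B[2][0] = -2 + -2 = -4) = -4 (attained at k = 2)
  C[0][1] = min over k of (A[0][0] + B[0][1] = 7 + 5 = 12, A[0][1] + B[1][1] = 10 + -2 = 8, A[0][2] + B[2][1] = -2 + 10 = 8) = 8 (attained at k = 1)
  C[0][2] = min over k of (A[0][0] + B[0][2] = 7 + 8 = 15, A[0][1] + B[1][2] = 10 + 1 = 11, A[0][2] + B[2][2] = -2 + -2 = -4) = -4 (attained at k = 2)
  C[1][0] = min over k of (A[1][0] + B[0][0] = 1 + 1 = 2, A[1][1] + B[1][0] = 3 + 6 = 9, A[1][2] + B[2][0] = 6 + -2 = 4) = 2 (attained at k = 0)
  C[1][1] = min over k of (A[1][0] + B[0][1] = 1 + 5 = 6, A[1][1] + B[1][1] = 3 + -2 = 1, A[1][2] + B[2][1] = 6 + 10 = 16) = 1 (attained at k = 1)
  C[1][2] = min over k of (A[1][0] + B[0][2] = 1 + 8 = 9, A[1][1] + B[1][2] = 3 + 1 = 4, A[1][2] + B[2][2] = 6 + -2 = 4) = 4 (attained at k = 1)
  C[2][0] = min over k of (A[2][0] + B[0][0] = 10 + 1 = 11, A[2][1] + B[1][0] = 3 + 6 = 9, A[2][2] + B[2][0] = 4 + -2 = 2) = 2 (attained at k = 2)
  C[2][1] = min over k of (A[2][0] + B[0][1] = 10 + 5 = 15, A[2][1] + B[1][1] = 3 + -2 = 1, A[2][2] + B[2][1] = 4 + 10 = 14) = 1 (attained at k = 1)
  C[2][2] = min over k of (A[2][0] + B[0][2] = 10 + 8 = 18, A[2][1] + B[1][2] = 3 + 1 = 4, A[2][2] + B[2][2] = 4 + -2 = 2) = 2 (attained at k = 2)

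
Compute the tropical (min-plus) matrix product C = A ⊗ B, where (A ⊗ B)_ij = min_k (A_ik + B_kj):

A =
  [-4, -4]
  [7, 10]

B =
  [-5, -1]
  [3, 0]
A ⊗ B =
  [-9, -5]
  [2, 6]

Apply the min-plus product entry-by-entry:
  C[0][0] = min over k of (A[0][0] + B[0][0] = -4 + -5 = -9, A[0][1] + B[1][0] = -4 + 3 = -1) = -9 (attained at k = 0)
  C[0][1] = min over k of (A[0][0] + B[0][1] = -4 + -1 = -5, A[0][1] + B[1][1] = -4 + 0 = -4) = -5 (attained at k = 0)
  C[1][0] = min over k of (A[1][0] + B[0][0] = 7 + -5 = 2, A[1][1] + B[1][0] = 10 + 3 = 13) = 2 (attained at k = 0)
  C[1][1] = min over k of (A[1][0] + B[0][1] = 7 + -1 = 6, A[1][1] + B[1][1] = 10 + 0 = 10) = 6 (attained at k = 0)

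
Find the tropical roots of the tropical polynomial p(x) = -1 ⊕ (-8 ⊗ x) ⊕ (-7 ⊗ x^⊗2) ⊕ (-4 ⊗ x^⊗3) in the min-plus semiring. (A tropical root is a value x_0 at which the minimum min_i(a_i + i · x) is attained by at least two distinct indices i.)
Roots: {-3, -1, 7}

Each tropical root is a break point of the lower envelope of the lines y = a_i + i · x (there are 4 lines, with slopes 0, 1, ..., 3). Only the lines that attain the minimum somewhere contribute to roots; other lines are dominated. Here the surviving (envelope) indices are i = 3, i = 2, i = 1, i = 0.
Intersections between consecutive envelope lines give the roots: for adjacent envelope indices i < j the intersection is x = (a_i − a_j) / (j − i). Reading off the sorted break points: {-3, -1, 7}.
Verification: at each break x_0, at least two indices attain the minimum of min_i(a_i + i · x_0).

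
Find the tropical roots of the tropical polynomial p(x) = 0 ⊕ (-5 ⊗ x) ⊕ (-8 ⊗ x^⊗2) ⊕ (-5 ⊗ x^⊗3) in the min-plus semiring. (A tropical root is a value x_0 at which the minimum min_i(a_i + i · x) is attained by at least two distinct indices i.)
Roots: {-3, 3, 5}

Each tropical root is a break point of the lower envelope of the lines y = a_i + i · x (there are 4 lines, with slopes 0, 1, ..., 3). Only the lines that attain the minimum somewhere contribute to roots; other lines are dominated. Here the surviving (envelope) indices are i = 3, i = 2, i = 1, i = 0.
Intersections between consecutive envelope lines give the roots: for adjacent envelope indices i < j the intersection is x = (a_i − a_j) / (j − i). Reading off the sorted break points: {-3, 3, 5}.
Verification: at each break x_0, at least two indices attain the minimum of min_i(a_i + i · x_0).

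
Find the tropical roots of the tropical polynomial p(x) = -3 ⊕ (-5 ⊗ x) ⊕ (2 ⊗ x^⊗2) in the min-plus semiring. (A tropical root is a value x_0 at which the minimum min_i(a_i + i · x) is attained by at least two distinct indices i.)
Roots: {-7, 2}

Each tropical root is a break point of the lower envelope of the lines y = a_i + i · x (there are 3 lines, with slopes 0, 1, ..., 2). Only the lines that attain the minimum somewhere contribute to roots; other lines are dominated. Here the surviving (envelope) indices are i = 2, i = 1, i = 0.
Intersections between consecutive envelope lines give the roots: for adjacent envelope indices i < j the intersection is x = (a_i − a_j) / (j − i). Reading off the sorted break points: {-7, 2}.
Verification: at each break x_0, at least two indices attain the minimum of min_i(a_i + i · x_0).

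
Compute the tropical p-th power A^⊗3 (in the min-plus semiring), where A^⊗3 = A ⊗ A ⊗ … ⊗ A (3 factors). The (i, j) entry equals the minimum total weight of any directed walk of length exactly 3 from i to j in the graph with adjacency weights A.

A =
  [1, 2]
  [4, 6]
A^⊗3 =
  [3, 4]
  [6, 7]

Each entry (A^⊗3)_ij equals the minimum over all length-3 walks i = v_0 → v_1 → … → v_3 = j of Σ_t A[v_t][v_{t+1}]. For example, for (i, j) = (0, 1) we minimise over 4 possible intermediate vertex sequences; the minimum is 4, attained along the walk 0 → 0 → 0 → 1.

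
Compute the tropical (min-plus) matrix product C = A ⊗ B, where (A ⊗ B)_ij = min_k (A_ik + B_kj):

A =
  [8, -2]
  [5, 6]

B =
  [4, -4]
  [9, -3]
A ⊗ B =
  [7, -5]
  [9, 1]

Apply the min-plus product entry-by-entry:
  C[0][0] = min over k of (A[0][0] + B[0][0] = 8 + 4 = 12, A[0][1] + B[1][0] = -2 + 9 = 7) = 7 (attained at k = 1)
  C[0][1] = min over k of (A[0][0] + B[0][1] = 8 + -4 = 4, A[0][1] + B[1][1] = -2 + -3 = -5) = -5 (attained at k = 1)
  C[1][0] = min over k of (A[1][0] + B[0][0] = 5 + 4 = 9, A[1][1] + B[1][0] = 6 + 9 = 15) = 9 (attained at k = 0)
  C[1][1] = min over k of (A[1][0] + B[0][1] = 5 + -4 = 1, A[1][1] + B[1][1] = 6 + -3 = 3) = 1 (attained at k = 0)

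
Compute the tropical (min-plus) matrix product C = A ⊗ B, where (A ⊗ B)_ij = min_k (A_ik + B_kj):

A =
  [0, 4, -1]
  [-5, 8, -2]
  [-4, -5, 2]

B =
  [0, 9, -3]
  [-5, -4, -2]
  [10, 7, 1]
A ⊗ B =
  [-1, 0, -3]
  [-5, 4, -8]
  [-10, -9, -7]

Apply the min-plus product entry-by-entry:
  C[0][0] = min over k of (A[0][0] + B[0][0] = 0 + 0 = 0, A[0][1] + B[1][0] = 4 + -5 = -1, A[0][2] + B[2][0] = -1 + 10 = 9) = -1 (attained at k = 1)
  C[0][1] = min over k of (A[0][0] + B[0][1] = 0 + 9 = 9, A[0][1] + B[1][1] = 4 + -4 = 0, A[0][2] + B[2][1] = -1 + 7 = 6) = 0 (attained at k = 1)
  C[0][2] = min over k of (A[0][0] + B[0][2] = 0 + -3 = -3, A[0][1] + B[1][2] = 4 + -2 = 2, A[0][2] + B[2][2] = -1 + 1 = 0) = -3 (attained at k = 0)
  C[1][0] = min over k of (A[1][0] + B[0][0] = -5 + 0 = -5, A[1][1] + B[1][0] = 8 + -5 = 3, A[1][2] + B[2][0] = -2 + 10 = 8) = -5 (attained at k = 0)
  C[1][1] = min over k of (A[1][0] + B[0][1] = -5 + 9 = 4, A[1][1] + B[1][1] = 8 + -4 = 4, A[1][2] + B[2][1] = -2 + 7 = 5) = 4 (attained at k = 0)
  C[1][2] = min over k of (A[1][0] + B[0][2] = -5 + -3 = -8, A[1][1] + B[1][2] = 8 + -2 = 6, A[1][2] + B[2][2] = -2 + 1 = -1) = -8 (attained at k = 0)
  C[2][0] = min over k of (A[2][0] + B[0][0] = -4 + 0 = -4, A[2][1] + B[1][0] = -5 + -5 = -10, A[2][2] + B[2][0] = 2 + 10 = 12) = -10 (attained at k = 1)
  C[2][1] = min over k of (A[2][0] + B[0][1] = -4 + 9 = 5, A[2][1] + B[1][1] = -5 + -4 = -9, A[2][2] + B[2][1] = 2 + 7 = 9) = -9 (attained at k = 1)
  C[2][2] = min over k of (A[2][0] + B[0][2] = -4 + -3 = -7, A[2][1] + B[1][2] = -5 + -2 = -7, A[2][2] + B[2][2] = 2 + 1 = 3) = -7 (attained at k = 0)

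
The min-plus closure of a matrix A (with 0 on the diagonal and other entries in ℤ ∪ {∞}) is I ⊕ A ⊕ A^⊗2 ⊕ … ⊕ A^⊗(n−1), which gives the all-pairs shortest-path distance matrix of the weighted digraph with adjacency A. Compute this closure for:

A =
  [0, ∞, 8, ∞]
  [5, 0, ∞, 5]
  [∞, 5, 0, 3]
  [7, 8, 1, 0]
Closure =
  [0, 13, 8, 11]
  [5, 0, 6, 5]
  [10, 5, 0, 3]
  [7, 6, 1, 0]

This is the Floyd-Warshall all-pairs shortest-path computation. For each intermediate vertex k = 0, 1, …, 3, update dist[i][j] ← min(dist[i][j], dist[i][k] + dist[k][j]). The final matrix gives, for each (i, j), the minimum total weight of any directed path from i to j (possibly empty when i = j).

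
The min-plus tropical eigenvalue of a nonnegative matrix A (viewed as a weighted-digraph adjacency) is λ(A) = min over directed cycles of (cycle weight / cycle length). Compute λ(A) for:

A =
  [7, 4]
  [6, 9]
λ(A) = 5

Enumerate directed cycles and compute their means (weight / length). Sample:
  cycle 0 → 0: weight = 7, length = 1, mean = 7/1 ≈ 7.000
  cycle 1 → 1: weight = 9, length = 1, mean = 9/1 ≈ 9.000
  cycle 0 → 1 → 0: weight = 10, length = 2, mean = 10/2 ≈ 5.000
  cycle 1 → 0 → 1: weight = 10, length = 2, mean = 10/2 ≈ 5.000
Minimum mean = 5.000, attained e.g. along the cycle 0 → 1 → 0 with weight 10 and length 2. So λ(A) = 10/2 = 5.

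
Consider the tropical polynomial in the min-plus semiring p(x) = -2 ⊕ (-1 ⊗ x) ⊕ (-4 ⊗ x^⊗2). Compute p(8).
p(8) = -2

A tropical monomial a ⊗ x^⊗i evaluates to a + i · x. Evaluating each term at x = 8:
  Term 0 contributes -2 + 0 · 8 = -2
  Term 1 contributes -1 + 1 · 8 = 7
  Term 2 contributes -4 + 2 · 8 = 12
p(8) = ⊕ of these = min[-2, 7, 12] = -2.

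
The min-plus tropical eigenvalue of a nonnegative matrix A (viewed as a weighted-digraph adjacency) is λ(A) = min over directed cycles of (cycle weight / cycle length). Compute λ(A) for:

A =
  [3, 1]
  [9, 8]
λ(A) = 3

Enumerate directed cycles and compute their means (weight / length). Sample:
  cycle 0 → 0: weight = 3, length = 1, mean = 3/1 ≈ 3.000
  cycle 1 → 1: weight = 8, length = 1, mean = 8/1 ≈ 8.000
  cycle 0 → 1 → 0: weight = 10, length = 2, mean = 10/2 ≈ 5.000
  cycle 1 → 0 → 1: weight = 10, length = 2, mean = 10/2 ≈ 5.000
Minimum mean = 3.000, attained e.g. along the cycle 0 → 0 with weight 3 and length 1. So λ(A) = 3/1 = 3.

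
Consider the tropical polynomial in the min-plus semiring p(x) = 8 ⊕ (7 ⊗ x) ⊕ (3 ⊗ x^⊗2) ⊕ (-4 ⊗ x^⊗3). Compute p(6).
p(6) = 8

A tropical monomial a ⊗ x^⊗i evaluates to a + i · x. Evaluating each term at x = 6:
  Term 0 contributes 8 + 0 · 6 = 8
  Term 1 contributes 7 + 1 · 6 = 13
  Term 2 contributes 3 + 2 · 6 = 15
  Term 3 contributes -4 + 3 · 6 = 14
p(6) = ⊕ of these = min[8, 13, 15, 14] = 8.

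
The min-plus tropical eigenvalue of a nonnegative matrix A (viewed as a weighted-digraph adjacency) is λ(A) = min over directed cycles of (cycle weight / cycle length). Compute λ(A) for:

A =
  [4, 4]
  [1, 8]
λ(A) = 5/2

Enumerate directed cycles and compute their means (weight / length). Sample:
  cycle 0 → 0: weight = 4, length = 1, mean = 4/1 ≈ 4.000
  cycle 1 → 1: weight = 8, length = 1, mean = 8/1 ≈ 8.000
  cycle 0 → 1 → 0: weight = 5, length = 2, mean = 5/2 ≈ 2.500
  cycle 1 → 0 → 1: weight = 5, length = 2, mean = 5/2 ≈ 2.500
Minimum mean = 2.500, attained e.g. along the cycle 0 → 1 → 0 with weight 5 and length 2. So λ(A) = 5/2 = 5/2.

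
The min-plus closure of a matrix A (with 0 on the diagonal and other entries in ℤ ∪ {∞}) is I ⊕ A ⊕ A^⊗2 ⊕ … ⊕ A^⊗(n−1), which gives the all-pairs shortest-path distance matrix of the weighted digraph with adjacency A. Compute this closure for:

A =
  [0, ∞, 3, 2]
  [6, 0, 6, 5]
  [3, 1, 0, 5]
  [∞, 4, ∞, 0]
Closure =
  [0, 4, 3, 2]
  [6, 0, 6, 5]
  [3, 1, 0, 5]
  [10, 4, 10, 0]

This is the Floyd-Warshall all-pairs shortest-path computation. For each intermediate vertex k = 0, 1, …, 3, update dist[i][j] ← min(dist[i][j], dist[i][k] + dist[k][j]). The final matrix gives, for each (i, j), the minimum total weight of any directed path from i to j (possibly empty when i = j).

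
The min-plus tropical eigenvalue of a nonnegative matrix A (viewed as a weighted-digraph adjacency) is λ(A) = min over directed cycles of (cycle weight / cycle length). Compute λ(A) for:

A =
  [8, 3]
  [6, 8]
λ(A) = 9/2

Enumerate directed cycles and compute their means (weight / length). Sample:
  cycle 0 → 0: weight = 8, length = 1, mean = 8/1 ≈ 8.000
  cycle 1 → 1: weight = 8, length = 1, mean = 8/1 ≈ 8.000
  cycle 0 → 1 → 0: weight = 9, length = 2, mean = 9/2 ≈ 4.500
  cycle 1 → 0 → 1: weight = 9, length = 2, mean = 9/2 ≈ 4.500
Minimum mean = 4.500, attained e.g. along the cycle 0 → 1 → 0 with weight 9 and length 2. So λ(A) = 9/2 = 9/2.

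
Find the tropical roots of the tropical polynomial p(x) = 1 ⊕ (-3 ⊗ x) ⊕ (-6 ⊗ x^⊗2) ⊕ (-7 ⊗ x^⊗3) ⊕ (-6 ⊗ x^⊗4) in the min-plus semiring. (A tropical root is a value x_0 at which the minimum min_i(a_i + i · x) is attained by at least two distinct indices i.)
Roots: {-1, 1, 3, 4}

Each tropical root is a break point of the lower envelope of the lines y = a_i + i · x (there are 5 lines, with slopes 0, 1, ..., 4). Only the lines that attain the minimum somewhere contribute to roots; other lines are dominated. Here the surviving (envelope) indices are i = 4, i = 3, i = 2, i = 1, i = 0.
Intersections between consecutive envelope lines give the roots: for adjacent envelope indices i < j the intersection is x = (a_i − a_j) / (j − i). Reading off the sorted break points: {-1, 1, 3, 4}.
Verification: at each break x_0, at least two indices attain the minimum of min_i(a_i + i · x_0).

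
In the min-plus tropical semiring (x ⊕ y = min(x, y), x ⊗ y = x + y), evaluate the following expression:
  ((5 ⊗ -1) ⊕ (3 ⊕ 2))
((5 ⊗ -1) ⊕ (3 ⊕ 2)) = 2

Expand innermost to outermost. Recall ⊕ takes the minimum of its arguments and ⊗ takes their sum. Working out the expression ((5 ⊗ -1) ⊕ (3 ⊕ 2)) gives 2.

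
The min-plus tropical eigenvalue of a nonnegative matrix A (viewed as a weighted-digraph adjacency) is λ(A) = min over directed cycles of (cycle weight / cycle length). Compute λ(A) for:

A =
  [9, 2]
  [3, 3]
λ(A) = 5/2

Enumerate directed cycles and compute their means (weight / length). Sample:
  cycle 0 → 0: weight = 9, length = 1, mean = 9/1 ≈ 9.000
  cycle 1 → 1: weight = 3, length = 1, mean = 3/1 ≈ 3.000
  cycle 0 → 1 → 0: weight = 5, length = 2, mean = 5/2 ≈ 2.500
  cycle 1 → 0 → 1: weight = 5, length = 2, mean = 5/2 ≈ 2.500
Minimum mean = 2.500, attained e.g. along the cycle 0 → 1 → 0 with weight 5 and length 2. So λ(A) = 5/2 = 5/2.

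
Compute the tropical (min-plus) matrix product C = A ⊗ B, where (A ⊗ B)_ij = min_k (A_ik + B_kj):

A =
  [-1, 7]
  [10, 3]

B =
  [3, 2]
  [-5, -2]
A ⊗ B =
  [2, 1]
  [-2, 1]

Apply the min-plus product entry-by-entry:
  C[0][0] = min over k of (A[0][0] + B[0][0] = -1 + 3 = 2, A[0][1] + B[1][0] = 7 + -5 = 2) = 2 (attained at k = 0)
  C[0][1] = min over k of (A[0][0] + B[0][1] = -1 + 2 = 1, A[0][1] + B[1][1] = 7 + -2 = 5) = 1 (attained at k = 0)
  C[1][0] = min over k of (A[1][0] + B[0][0] = 10 + 3 = 13, A[1][1] + B[1][0] = 3 + -5 = -2) = -2 (attained at k = 1)
  C[1][1] = min over k of (A[1][0] + B[0][1] = 10 + 2 = 12, A[1][1] + B[1][1] = 3 + -2 = 1) = 1 (attained at k = 1)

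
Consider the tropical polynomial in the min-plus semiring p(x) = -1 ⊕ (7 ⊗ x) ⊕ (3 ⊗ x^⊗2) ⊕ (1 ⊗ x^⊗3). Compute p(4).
p(4) = -1

A tropical monomial a ⊗ x^⊗i evaluates to a + i · x. Evaluating each term at x = 4:
  Term 0 contributes -1 + 0 · 4 = -1
  Term 1 contributes 7 + 1 · 4 = 11
  Term 2 contributes 3 + 2 · 4 = 11
  Term 3 contributes 1 + 3 · 4 = 13
p(4) = ⊕ of these = min[-1, 11, 11, 13] = -1.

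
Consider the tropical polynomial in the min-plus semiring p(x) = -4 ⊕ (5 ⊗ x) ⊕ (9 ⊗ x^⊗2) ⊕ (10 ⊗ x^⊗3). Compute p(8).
p(8) = -4

A tropical monomial a ⊗ x^⊗i evaluates to a + i · x. Evaluating each term at x = 8:
  Term 0 contributes -4 + 0 · 8 = -4
  Term 1 contributes 5 + 1 · 8 = 13
  Term 2 contributes 9 + 2 · 8 = 25
  Term 3 contributes 10 + 3 · 8 = 34
p(8) = ⊕ of these = min[-4, 13, 25, 34] = -4.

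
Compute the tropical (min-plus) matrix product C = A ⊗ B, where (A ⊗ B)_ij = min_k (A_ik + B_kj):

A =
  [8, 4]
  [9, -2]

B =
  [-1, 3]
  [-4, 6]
A ⊗ B =
  [0, 10]
  [-6, 4]

Apply the min-plus product entry-by-entry:
  C[0][0] = min over k of (A[0][0] + B[0][0] = 8 + -1 = 7, A[0][1] + B[1][0] = 4 + -4 = 0) = 0 (attained at k = 1)
  C[0][1] = min over k of (A[0][0] + B[0][1] = 8 + 3 = 11, A[0][1] + B[1][1] = 4 + 6 = 10) = 10 (attained at k = 1)
  C[1][0] = min over k of (A[1][0] + B[0][0] = 9 + -1 = 8, A[1][1] + B[1][0] = -2 + -4 = -6) = -6 (attained at k = 1)
  C[1][1] = min over k of (A[1][0] + B[0][1] = 9 + 3 = 12, A[1][1] + B[1][1] = -2 + 6 = 4) = 4 (attained at k = 1)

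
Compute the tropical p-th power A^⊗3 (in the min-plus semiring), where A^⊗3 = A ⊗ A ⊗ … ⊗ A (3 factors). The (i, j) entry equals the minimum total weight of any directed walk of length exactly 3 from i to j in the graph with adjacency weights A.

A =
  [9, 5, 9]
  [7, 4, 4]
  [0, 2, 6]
A^⊗3 =
  [9, 11, 13]
  [8, 9, 10]
  [6, 8, 9]

Each entry (A^⊗3)_ij equals the minimum over all length-3 walks i = v_0 → v_1 → … → v_3 = j of Σ_t A[v_t][v_{t+1}]. For example, for (i, j) = (0, 2) we minimise over 9 possible intermediate vertex sequences; the minimum is 13, attained along the walk 0 → 1 → 1 → 2.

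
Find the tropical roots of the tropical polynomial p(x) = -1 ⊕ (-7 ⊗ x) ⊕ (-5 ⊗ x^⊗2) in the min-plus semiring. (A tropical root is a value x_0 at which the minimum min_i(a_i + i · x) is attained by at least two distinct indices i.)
Roots: {-2, 6}

Each tropical root is a break point of the lower envelope of the lines y = a_i + i · x (there are 3 lines, with slopes 0, 1, ..., 2). Only the lines that attain the minimum somewhere contribute to roots; other lines are dominated. Here the surviving (envelope) indices are i = 2, i = 1, i = 0.
Intersections between consecutive envelope lines give the roots: for adjacent envelope indices i < j the intersection is x = (a_i − a_j) / (j − i). Reading off the sorted break points: {-2, 6}.
Verification: at each break x_0, at least two indices attain the minimum of min_i(a_i + i · x_0).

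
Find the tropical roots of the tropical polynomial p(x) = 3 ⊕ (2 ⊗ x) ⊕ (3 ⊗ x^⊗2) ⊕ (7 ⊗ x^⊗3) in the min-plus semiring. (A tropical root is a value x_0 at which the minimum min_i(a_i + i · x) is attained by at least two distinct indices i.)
Roots: {-4, -1, 1}

Each tropical root is a break point of the lower envelope of the lines y = a_i + i · x (there are 4 lines, with slopes 0, 1, ..., 3). Only the lines that attain the minimum somewhere contribute to roots; other lines are dominated. Here the surviving (envelope) indices are i = 3, i = 2, i = 1, i = 0.
Intersections between consecutive envelope lines give the roots: for adjacent envelope indices i < j the intersection is x = (a_i − a_j) / (j − i). Reading off the sorted break points: {-4, -1, 1}.
Verification: at each break x_0, at least two indices attain the minimum of min_i(a_i + i · x_0).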